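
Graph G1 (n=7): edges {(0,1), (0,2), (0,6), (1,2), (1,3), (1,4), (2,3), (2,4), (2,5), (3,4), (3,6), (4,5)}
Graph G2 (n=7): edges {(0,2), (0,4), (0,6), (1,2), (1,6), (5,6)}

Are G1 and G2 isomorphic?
No, not isomorphic

The graphs are NOT isomorphic.

Connected components of G1: 1 component(s) with vertex sets [[0, 1, 2, 3, 4, 5, 6]], sizes [7].
Connected components of G2: 2 component(s) with vertex sets [[3], [0, 1, 2, 4, 5, 6]], sizes [1, 6].
The number of connected components (and the multiset of component sizes) is an isomorphism invariant — an isomorphism maps each component of G1 bijectively onto a component of G2. Since G1 has 1 component(s) and G2 has 2, they cannot be isomorphic.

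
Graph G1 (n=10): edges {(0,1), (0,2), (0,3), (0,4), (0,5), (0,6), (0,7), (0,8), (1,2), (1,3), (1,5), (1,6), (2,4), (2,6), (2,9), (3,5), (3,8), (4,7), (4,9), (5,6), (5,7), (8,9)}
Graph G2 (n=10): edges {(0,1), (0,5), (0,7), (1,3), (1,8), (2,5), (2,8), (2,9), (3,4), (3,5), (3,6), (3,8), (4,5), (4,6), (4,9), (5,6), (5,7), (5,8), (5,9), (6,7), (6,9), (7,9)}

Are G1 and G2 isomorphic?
Yes, isomorphic

The graphs are isomorphic.
One valid mapping φ: V(G1) → V(G2): 0→5, 1→6, 2→3, 3→7, 4→8, 5→9, 6→4, 7→2, 8→0, 9→1

Verify φ preserves adjacency — for each edge of G1, its image is an edge of G2:
  (0,1) → (φ(0),φ(1)) = (5,6) ∈ E(G2) ✓
  (0,2) → (φ(0),φ(2)) = (3,5) ∈ E(G2) ✓
  (0,3) → (φ(0),φ(3)) = (5,7) ∈ E(G2) ✓
  (0,4) → (φ(0),φ(4)) = (5,8) ∈ E(G2) ✓
  (0,5) → (φ(0),φ(5)) = (5,9) ∈ E(G2) ✓
  (0,6) → (φ(0),φ(6)) = (4,5) ∈ E(G2) ✓
  (0,7) → (φ(0),φ(7)) = (2,5) ∈ E(G2) ✓
  (0,8) → (φ(0),φ(8)) = (0,5) ∈ E(G2) ✓
  (1,2) → (φ(1),φ(2)) = (3,6) ∈ E(G2) ✓
  (1,3) → (φ(1),φ(3)) = (6,7) ∈ E(G2) ✓
  (1,5) → (φ(1),φ(5)) = (6,9) ∈ E(G2) ✓
  (1,6) → (φ(1),φ(6)) = (4,6) ∈ E(G2) ✓
  (2,4) → (φ(2),φ(4)) = (3,8) ∈ E(G2) ✓
  (2,6) → (φ(2),φ(6)) = (3,4) ∈ E(G2) ✓
  (2,9) → (φ(2),φ(9)) = (1,3) ∈ E(G2) ✓
  (3,5) → (φ(3),φ(5)) = (7,9) ∈ E(G2) ✓
  (3,8) → (φ(3),φ(8)) = (0,7) ∈ E(G2) ✓
  (4,7) → (φ(4),φ(7)) = (2,8) ∈ E(G2) ✓
  (4,9) → (φ(4),φ(9)) = (1,8) ∈ E(G2) ✓
  (5,6) → (φ(5),φ(6)) = (4,9) ∈ E(G2) ✓
  (5,7) → (φ(5),φ(7)) = (2,9) ∈ E(G2) ✓
  (8,9) → (φ(8),φ(9)) = (0,1) ∈ E(G2) ✓
All 22 edges of G1 map to edges of G2, and |E(G1)| = |E(G2)| = 22, so φ is a bijection on edges as well as vertices. Hence G1 ≅ G2.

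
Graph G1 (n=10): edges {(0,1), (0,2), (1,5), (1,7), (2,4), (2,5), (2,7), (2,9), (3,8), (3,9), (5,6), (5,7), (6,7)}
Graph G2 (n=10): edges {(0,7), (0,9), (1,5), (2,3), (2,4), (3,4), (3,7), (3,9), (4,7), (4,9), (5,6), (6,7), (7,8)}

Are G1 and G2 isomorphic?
Yes, isomorphic

The graphs are isomorphic.
One valid mapping φ: V(G1) → V(G2): 0→0, 1→9, 2→7, 3→5, 4→8, 5→4, 6→2, 7→3, 8→1, 9→6

Verify φ preserves adjacency — for each edge of G1, its image is an edge of G2:
  (0,1) → (φ(0),φ(1)) = (0,9) ∈ E(G2) ✓
  (0,2) → (φ(0),φ(2)) = (0,7) ∈ E(G2) ✓
  (1,5) → (φ(1),φ(5)) = (4,9) ∈ E(G2) ✓
  (1,7) → (φ(1),φ(7)) = (3,9) ∈ E(G2) ✓
  (2,4) → (φ(2),φ(4)) = (7,8) ∈ E(G2) ✓
  (2,5) → (φ(2),φ(5)) = (4,7) ∈ E(G2) ✓
  (2,7) → (φ(2),φ(7)) = (3,7) ∈ E(G2) ✓
  (2,9) → (φ(2),φ(9)) = (6,7) ∈ E(G2) ✓
  (3,8) → (φ(3),φ(8)) = (1,5) ∈ E(G2) ✓
  (3,9) → (φ(3),φ(9)) = (5,6) ∈ E(G2) ✓
  (5,6) → (φ(5),φ(6)) = (2,4) ∈ E(G2) ✓
  (5,7) → (φ(5),φ(7)) = (3,4) ∈ E(G2) ✓
  (6,7) → (φ(6),φ(7)) = (2,3) ∈ E(G2) ✓
All 13 edges of G1 map to edges of G2, and |E(G1)| = |E(G2)| = 13, so φ is a bijection on edges as well as vertices. Hence G1 ≅ G2.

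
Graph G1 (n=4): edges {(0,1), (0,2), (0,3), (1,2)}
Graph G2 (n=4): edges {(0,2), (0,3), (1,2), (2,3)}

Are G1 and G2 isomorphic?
Yes, isomorphic

The graphs are isomorphic.
One valid mapping φ: V(G1) → V(G2): 0→2, 1→3, 2→0, 3→1

Verify φ preserves adjacency — for each edge of G1, its image is an edge of G2:
  (0,1) → (φ(0),φ(1)) = (2,3) ∈ E(G2) ✓
  (0,2) → (φ(0),φ(2)) = (0,2) ∈ E(G2) ✓
  (0,3) → (φ(0),φ(3)) = (1,2) ∈ E(G2) ✓
  (1,2) → (φ(1),φ(2)) = (0,3) ∈ E(G2) ✓
All 4 edges of G1 map to edges of G2, and |E(G1)| = |E(G2)| = 4, so φ is a bijection on edges as well as vertices. Hence G1 ≅ G2.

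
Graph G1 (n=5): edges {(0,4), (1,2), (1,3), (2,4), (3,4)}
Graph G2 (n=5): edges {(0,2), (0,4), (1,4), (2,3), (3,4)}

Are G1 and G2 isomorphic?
Yes, isomorphic

The graphs are isomorphic.
One valid mapping φ: V(G1) → V(G2): 0→1, 1→2, 2→0, 3→3, 4→4

Verify φ preserves adjacency — for each edge of G1, its image is an edge of G2:
  (0,4) → (φ(0),φ(4)) = (1,4) ∈ E(G2) ✓
  (1,2) → (φ(1),φ(2)) = (0,2) ∈ E(G2) ✓
  (1,3) → (φ(1),φ(3)) = (2,3) ∈ E(G2) ✓
  (2,4) → (φ(2),φ(4)) = (0,4) ∈ E(G2) ✓
  (3,4) → (φ(3),φ(4)) = (3,4) ∈ E(G2) ✓
All 5 edges of G1 map to edges of G2, and |E(G1)| = |E(G2)| = 5, so φ is a bijection on edges as well as vertices. Hence G1 ≅ G2.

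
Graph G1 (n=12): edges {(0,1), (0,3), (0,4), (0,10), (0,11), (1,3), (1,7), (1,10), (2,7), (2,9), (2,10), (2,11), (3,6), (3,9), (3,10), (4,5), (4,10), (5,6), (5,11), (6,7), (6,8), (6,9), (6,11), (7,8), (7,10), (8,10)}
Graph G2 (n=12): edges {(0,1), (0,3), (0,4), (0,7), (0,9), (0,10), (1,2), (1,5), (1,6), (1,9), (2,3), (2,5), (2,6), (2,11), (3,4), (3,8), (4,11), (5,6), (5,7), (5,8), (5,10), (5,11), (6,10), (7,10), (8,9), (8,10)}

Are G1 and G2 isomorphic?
Yes, isomorphic

The graphs are isomorphic.
One valid mapping φ: V(G1) → V(G2): 0→2, 1→6, 2→8, 3→1, 4→11, 5→4, 6→0, 7→10, 8→7, 9→9, 10→5, 11→3

Verify φ preserves adjacency — for each edge of G1, its image is an edge of G2:
  (0,1) → (φ(0),φ(1)) = (2,6) ∈ E(G2) ✓
  (0,3) → (φ(0),φ(3)) = (1,2) ∈ E(G2) ✓
  (0,4) → (φ(0),φ(4)) = (2,11) ∈ E(G2) ✓
  (0,10) → (φ(0),φ(10)) = (2,5) ∈ E(G2) ✓
  (0,11) → (φ(0),φ(11)) = (2,3) ∈ E(G2) ✓
  (1,3) → (φ(1),φ(3)) = (1,6) ∈ E(G2) ✓
  (1,7) → (φ(1),φ(7)) = (6,10) ∈ E(G2) ✓
  (1,10) → (φ(1),φ(10)) = (5,6) ∈ E(G2) ✓
  (2,7) → (φ(2),φ(7)) = (8,10) ∈ E(G2) ✓
  (2,9) → (φ(2),φ(9)) = (8,9) ∈ E(G2) ✓
  (2,10) → (φ(2),φ(10)) = (5,8) ∈ E(G2) ✓
  (2,11) → (φ(2),φ(11)) = (3,8) ∈ E(G2) ✓
  (3,6) → (φ(3),φ(6)) = (0,1) ∈ E(G2) ✓
  (3,9) → (φ(3),φ(9)) = (1,9) ∈ E(G2) ✓
  (3,10) → (φ(3),φ(10)) = (1,5) ∈ E(G2) ✓
  (4,5) → (φ(4),φ(5)) = (4,11) ∈ E(G2) ✓
  (4,10) → (φ(4),φ(10)) = (5,11) ∈ E(G2) ✓
  (5,6) → (φ(5),φ(6)) = (0,4) ∈ E(G2) ✓
  (5,11) → (φ(5),φ(11)) = (3,4) ∈ E(G2) ✓
  (6,7) → (φ(6),φ(7)) = (0,10) ∈ E(G2) ✓
  (6,8) → (φ(6),φ(8)) = (0,7) ∈ E(G2) ✓
  (6,9) → (φ(6),φ(9)) = (0,9) ∈ E(G2) ✓
  (6,11) → (φ(6),φ(11)) = (0,3) ∈ E(G2) ✓
  (7,8) → (φ(7),φ(8)) = (7,10) ∈ E(G2) ✓
  (7,10) → (φ(7),φ(10)) = (5,10) ∈ E(G2) ✓
  (8,10) → (φ(8),φ(10)) = (5,7) ∈ E(G2) ✓
All 26 edges of G1 map to edges of G2, and |E(G1)| = |E(G2)| = 26, so φ is a bijection on edges as well as vertices. Hence G1 ≅ G2.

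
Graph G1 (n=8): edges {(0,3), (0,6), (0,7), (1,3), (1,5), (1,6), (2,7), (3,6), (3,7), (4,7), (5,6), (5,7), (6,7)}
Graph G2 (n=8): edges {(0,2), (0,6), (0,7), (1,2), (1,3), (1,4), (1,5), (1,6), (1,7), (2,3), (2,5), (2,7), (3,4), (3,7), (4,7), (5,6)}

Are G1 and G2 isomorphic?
No, not isomorphic

The graphs are NOT isomorphic.

Counting triangles (3-cliques): G1 has 7, G2 has 10.
Triangle count is an isomorphism invariant, so differing triangle counts rule out isomorphism.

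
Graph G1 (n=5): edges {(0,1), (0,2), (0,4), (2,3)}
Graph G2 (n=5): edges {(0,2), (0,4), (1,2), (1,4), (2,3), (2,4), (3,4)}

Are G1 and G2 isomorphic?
No, not isomorphic

The graphs are NOT isomorphic.

Degrees in G1: deg(0)=3, deg(1)=1, deg(2)=2, deg(3)=1, deg(4)=1.
Sorted degree sequence of G1: [3, 2, 1, 1, 1].
Degrees in G2: deg(0)=2, deg(1)=2, deg(2)=4, deg(3)=2, deg(4)=4.
Sorted degree sequence of G2: [4, 4, 2, 2, 2].
The (sorted) degree sequence is an isomorphism invariant, so since G1 and G2 have different degree sequences they cannot be isomorphic.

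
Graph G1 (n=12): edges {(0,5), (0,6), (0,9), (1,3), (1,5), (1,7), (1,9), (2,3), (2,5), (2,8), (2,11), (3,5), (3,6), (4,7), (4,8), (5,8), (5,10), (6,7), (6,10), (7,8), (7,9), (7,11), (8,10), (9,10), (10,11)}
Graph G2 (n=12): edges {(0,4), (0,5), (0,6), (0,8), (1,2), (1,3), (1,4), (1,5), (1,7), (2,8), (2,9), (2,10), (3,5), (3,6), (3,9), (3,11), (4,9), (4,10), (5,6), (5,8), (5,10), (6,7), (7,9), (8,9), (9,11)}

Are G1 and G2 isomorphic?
Yes, isomorphic

The graphs are isomorphic.
One valid mapping φ: V(G1) → V(G2): 0→10, 1→8, 2→6, 3→0, 4→11, 5→5, 6→4, 7→9, 8→3, 9→2, 10→1, 11→7

Verify φ preserves adjacency — for each edge of G1, its image is an edge of G2:
  (0,5) → (φ(0),φ(5)) = (5,10) ∈ E(G2) ✓
  (0,6) → (φ(0),φ(6)) = (4,10) ∈ E(G2) ✓
  (0,9) → (φ(0),φ(9)) = (2,10) ∈ E(G2) ✓
  (1,3) → (φ(1),φ(3)) = (0,8) ∈ E(G2) ✓
  (1,5) → (φ(1),φ(5)) = (5,8) ∈ E(G2) ✓
  (1,7) → (φ(1),φ(7)) = (8,9) ∈ E(G2) ✓
  (1,9) → (φ(1),φ(9)) = (2,8) ∈ E(G2) ✓
  (2,3) → (φ(2),φ(3)) = (0,6) ∈ E(G2) ✓
  (2,5) → (φ(2),φ(5)) = (5,6) ∈ E(G2) ✓
  (2,8) → (φ(2),φ(8)) = (3,6) ∈ E(G2) ✓
  (2,11) → (φ(2),φ(11)) = (6,7) ∈ E(G2) ✓
  (3,5) → (φ(3),φ(5)) = (0,5) ∈ E(G2) ✓
  (3,6) → (φ(3),φ(6)) = (0,4) ∈ E(G2) ✓
  (4,7) → (φ(4),φ(7)) = (9,11) ∈ E(G2) ✓
  (4,8) → (φ(4),φ(8)) = (3,11) ∈ E(G2) ✓
  (5,8) → (φ(5),φ(8)) = (3,5) ∈ E(G2) ✓
  (5,10) → (φ(5),φ(10)) = (1,5) ∈ E(G2) ✓
  (6,7) → (φ(6),φ(7)) = (4,9) ∈ E(G2) ✓
  (6,10) → (φ(6),φ(10)) = (1,4) ∈ E(G2) ✓
  (7,8) → (φ(7),φ(8)) = (3,9) ∈ E(G2) ✓
  (7,9) → (φ(7),φ(9)) = (2,9) ∈ E(G2) ✓
  (7,11) → (φ(7),φ(11)) = (7,9) ∈ E(G2) ✓
  (8,10) → (φ(8),φ(10)) = (1,3) ∈ E(G2) ✓
  (9,10) → (φ(9),φ(10)) = (1,2) ∈ E(G2) ✓
  (10,11) → (φ(10),φ(11)) = (1,7) ∈ E(G2) ✓
All 25 edges of G1 map to edges of G2, and |E(G1)| = |E(G2)| = 25, so φ is a bijection on edges as well as vertices. Hence G1 ≅ G2.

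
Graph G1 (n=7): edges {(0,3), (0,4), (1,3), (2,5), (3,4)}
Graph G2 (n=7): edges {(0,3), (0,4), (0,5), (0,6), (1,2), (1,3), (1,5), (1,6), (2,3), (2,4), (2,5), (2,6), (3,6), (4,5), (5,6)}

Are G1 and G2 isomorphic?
No, not isomorphic

The graphs are NOT isomorphic.

Counting triangles (3-cliques): G1 has 1, G2 has 11.
Triangle count is an isomorphism invariant, so differing triangle counts rule out isomorphism.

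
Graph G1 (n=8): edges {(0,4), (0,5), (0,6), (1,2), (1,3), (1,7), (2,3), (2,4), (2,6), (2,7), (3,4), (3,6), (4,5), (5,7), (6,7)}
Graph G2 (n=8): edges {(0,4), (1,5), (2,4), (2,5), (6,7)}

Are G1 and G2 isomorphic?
No, not isomorphic

The graphs are NOT isomorphic.

Connected components of G1: 1 component(s) with vertex sets [[0, 1, 2, 3, 4, 5, 6, 7]], sizes [8].
Connected components of G2: 3 component(s) with vertex sets [[3], [6, 7], [0, 1, 2, 4, 5]], sizes [1, 2, 5].
The number of connected components (and the multiset of component sizes) is an isomorphism invariant — an isomorphism maps each component of G1 bijectively onto a component of G2. Since G1 has 1 component(s) and G2 has 3, they cannot be isomorphic.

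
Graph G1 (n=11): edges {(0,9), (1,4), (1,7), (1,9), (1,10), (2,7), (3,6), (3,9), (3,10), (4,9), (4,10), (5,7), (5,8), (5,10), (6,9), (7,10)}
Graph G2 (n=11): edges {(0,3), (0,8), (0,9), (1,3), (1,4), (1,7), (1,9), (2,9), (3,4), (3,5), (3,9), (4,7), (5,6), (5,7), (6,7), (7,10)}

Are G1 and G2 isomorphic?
Yes, isomorphic

The graphs are isomorphic.
One valid mapping φ: V(G1) → V(G2): 0→10, 1→1, 2→2, 3→5, 4→4, 5→0, 6→6, 7→9, 8→8, 9→7, 10→3

Verify φ preserves adjacency — for each edge of G1, its image is an edge of G2:
  (0,9) → (φ(0),φ(9)) = (7,10) ∈ E(G2) ✓
  (1,4) → (φ(1),φ(4)) = (1,4) ∈ E(G2) ✓
  (1,7) → (φ(1),φ(7)) = (1,9) ∈ E(G2) ✓
  (1,9) → (φ(1),φ(9)) = (1,7) ∈ E(G2) ✓
  (1,10) → (φ(1),φ(10)) = (1,3) ∈ E(G2) ✓
  (2,7) → (φ(2),φ(7)) = (2,9) ∈ E(G2) ✓
  (3,6) → (φ(3),φ(6)) = (5,6) ∈ E(G2) ✓
  (3,9) → (φ(3),φ(9)) = (5,7) ∈ E(G2) ✓
  (3,10) → (φ(3),φ(10)) = (3,5) ∈ E(G2) ✓
  (4,9) → (φ(4),φ(9)) = (4,7) ∈ E(G2) ✓
  (4,10) → (φ(4),φ(10)) = (3,4) ∈ E(G2) ✓
  (5,7) → (φ(5),φ(7)) = (0,9) ∈ E(G2) ✓
  (5,8) → (φ(5),φ(8)) = (0,8) ∈ E(G2) ✓
  (5,10) → (φ(5),φ(10)) = (0,3) ∈ E(G2) ✓
  (6,9) → (φ(6),φ(9)) = (6,7) ∈ E(G2) ✓
  (7,10) → (φ(7),φ(10)) = (3,9) ∈ E(G2) ✓
All 16 edges of G1 map to edges of G2, and |E(G1)| = |E(G2)| = 16, so φ is a bijection on edges as well as vertices. Hence G1 ≅ G2.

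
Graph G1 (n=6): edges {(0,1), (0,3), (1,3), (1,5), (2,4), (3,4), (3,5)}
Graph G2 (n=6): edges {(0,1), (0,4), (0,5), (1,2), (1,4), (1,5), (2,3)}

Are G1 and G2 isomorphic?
Yes, isomorphic

The graphs are isomorphic.
One valid mapping φ: V(G1) → V(G2): 0→4, 1→0, 2→3, 3→1, 4→2, 5→5

Verify φ preserves adjacency — for each edge of G1, its image is an edge of G2:
  (0,1) → (φ(0),φ(1)) = (0,4) ∈ E(G2) ✓
  (0,3) → (φ(0),φ(3)) = (1,4) ∈ E(G2) ✓
  (1,3) → (φ(1),φ(3)) = (0,1) ∈ E(G2) ✓
  (1,5) → (φ(1),φ(5)) = (0,5) ∈ E(G2) ✓
  (2,4) → (φ(2),φ(4)) = (2,3) ∈ E(G2) ✓
  (3,4) → (φ(3),φ(4)) = (1,2) ∈ E(G2) ✓
  (3,5) → (φ(3),φ(5)) = (1,5) ∈ E(G2) ✓
All 7 edges of G1 map to edges of G2, and |E(G1)| = |E(G2)| = 7, so φ is a bijection on edges as well as vertices. Hence G1 ≅ G2.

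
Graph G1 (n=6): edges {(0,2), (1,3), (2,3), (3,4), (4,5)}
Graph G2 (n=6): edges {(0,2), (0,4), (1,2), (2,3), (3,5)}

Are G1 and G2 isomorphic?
Yes, isomorphic

The graphs are isomorphic.
One valid mapping φ: V(G1) → V(G2): 0→5, 1→1, 2→3, 3→2, 4→0, 5→4

Verify φ preserves adjacency — for each edge of G1, its image is an edge of G2:
  (0,2) → (φ(0),φ(2)) = (3,5) ∈ E(G2) ✓
  (1,3) → (φ(1),φ(3)) = (1,2) ∈ E(G2) ✓
  (2,3) → (φ(2),φ(3)) = (2,3) ∈ E(G2) ✓
  (3,4) → (φ(3),φ(4)) = (0,2) ∈ E(G2) ✓
  (4,5) → (φ(4),φ(5)) = (0,4) ∈ E(G2) ✓
All 5 edges of G1 map to edges of G2, and |E(G1)| = |E(G2)| = 5, so φ is a bijection on edges as well as vertices. Hence G1 ≅ G2.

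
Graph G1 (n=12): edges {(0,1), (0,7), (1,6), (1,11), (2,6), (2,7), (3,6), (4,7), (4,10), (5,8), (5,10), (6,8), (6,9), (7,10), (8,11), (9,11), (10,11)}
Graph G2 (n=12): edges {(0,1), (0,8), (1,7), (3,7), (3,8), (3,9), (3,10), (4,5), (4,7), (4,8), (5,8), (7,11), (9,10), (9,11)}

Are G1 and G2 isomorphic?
No, not isomorphic

The graphs are NOT isomorphic.

Connected components of G1: 1 component(s) with vertex sets [[0, 1, 2, 3, 4, 5, 6, 7, 8, 9, 10, 11]], sizes [12].
Connected components of G2: 3 component(s) with vertex sets [[2], [6], [0, 1, 3, 4, 5, 7, 8, 9, 10, 11]], sizes [1, 1, 10].
The number of connected components (and the multiset of component sizes) is an isomorphism invariant — an isomorphism maps each component of G1 bijectively onto a component of G2. Since G1 has 1 component(s) and G2 has 3, they cannot be isomorphic.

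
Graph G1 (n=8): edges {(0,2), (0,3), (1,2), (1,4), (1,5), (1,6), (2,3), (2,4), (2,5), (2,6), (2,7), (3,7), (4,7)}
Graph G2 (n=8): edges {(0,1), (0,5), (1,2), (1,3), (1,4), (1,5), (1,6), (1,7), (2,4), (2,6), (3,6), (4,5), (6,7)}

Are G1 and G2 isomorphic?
Yes, isomorphic

The graphs are isomorphic.
One valid mapping φ: V(G1) → V(G2): 0→0, 1→6, 2→1, 3→5, 4→2, 5→7, 6→3, 7→4

Verify φ preserves adjacency — for each edge of G1, its image is an edge of G2:
  (0,2) → (φ(0),φ(2)) = (0,1) ∈ E(G2) ✓
  (0,3) → (φ(0),φ(3)) = (0,5) ∈ E(G2) ✓
  (1,2) → (φ(1),φ(2)) = (1,6) ∈ E(G2) ✓
  (1,4) → (φ(1),φ(4)) = (2,6) ∈ E(G2) ✓
  (1,5) → (φ(1),φ(5)) = (6,7) ∈ E(G2) ✓
  (1,6) → (φ(1),φ(6)) = (3,6) ∈ E(G2) ✓
  (2,3) → (φ(2),φ(3)) = (1,5) ∈ E(G2) ✓
  (2,4) → (φ(2),φ(4)) = (1,2) ∈ E(G2) ✓
  (2,5) → (φ(2),φ(5)) = (1,7) ∈ E(G2) ✓
  (2,6) → (φ(2),φ(6)) = (1,3) ∈ E(G2) ✓
  (2,7) → (φ(2),φ(7)) = (1,4) ∈ E(G2) ✓
  (3,7) → (φ(3),φ(7)) = (4,5) ∈ E(G2) ✓
  (4,7) → (φ(4),φ(7)) = (2,4) ∈ E(G2) ✓
All 13 edges of G1 map to edges of G2, and |E(G1)| = |E(G2)| = 13, so φ is a bijection on edges as well as vertices. Hence G1 ≅ G2.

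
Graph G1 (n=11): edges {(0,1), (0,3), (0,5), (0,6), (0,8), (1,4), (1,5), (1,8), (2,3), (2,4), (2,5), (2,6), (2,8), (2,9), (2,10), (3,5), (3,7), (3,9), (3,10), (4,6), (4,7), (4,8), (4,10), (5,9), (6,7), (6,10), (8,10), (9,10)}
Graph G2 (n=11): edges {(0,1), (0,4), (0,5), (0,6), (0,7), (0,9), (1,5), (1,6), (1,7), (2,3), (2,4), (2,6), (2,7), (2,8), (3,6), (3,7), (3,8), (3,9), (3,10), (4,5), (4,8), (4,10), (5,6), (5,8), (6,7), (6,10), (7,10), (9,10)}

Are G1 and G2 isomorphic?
Yes, isomorphic

The graphs are isomorphic.
One valid mapping φ: V(G1) → V(G2): 0→4, 1→8, 2→6, 3→0, 4→3, 5→5, 6→10, 7→9, 8→2, 9→1, 10→7

Verify φ preserves adjacency — for each edge of G1, its image is an edge of G2:
  (0,1) → (φ(0),φ(1)) = (4,8) ∈ E(G2) ✓
  (0,3) → (φ(0),φ(3)) = (0,4) ∈ E(G2) ✓
  (0,5) → (φ(0),φ(5)) = (4,5) ∈ E(G2) ✓
  (0,6) → (φ(0),φ(6)) = (4,10) ∈ E(G2) ✓
  (0,8) → (φ(0),φ(8)) = (2,4) ∈ E(G2) ✓
  (1,4) → (φ(1),φ(4)) = (3,8) ∈ E(G2) ✓
  (1,5) → (φ(1),φ(5)) = (5,8) ∈ E(G2) ✓
  (1,8) → (φ(1),φ(8)) = (2,8) ∈ E(G2) ✓
  (2,3) → (φ(2),φ(3)) = (0,6) ∈ E(G2) ✓
  (2,4) → (φ(2),φ(4)) = (3,6) ∈ E(G2) ✓
  (2,5) → (φ(2),φ(5)) = (5,6) ∈ E(G2) ✓
  (2,6) → (φ(2),φ(6)) = (6,10) ∈ E(G2) ✓
  (2,8) → (φ(2),φ(8)) = (2,6) ∈ E(G2) ✓
  (2,9) → (φ(2),φ(9)) = (1,6) ∈ E(G2) ✓
  (2,10) → (φ(2),φ(10)) = (6,7) ∈ E(G2) ✓
  (3,5) → (φ(3),φ(5)) = (0,5) ∈ E(G2) ✓
  (3,7) → (φ(3),φ(7)) = (0,9) ∈ E(G2) ✓
  (3,9) → (φ(3),φ(9)) = (0,1) ∈ E(G2) ✓
  (3,10) → (φ(3),φ(10)) = (0,7) ∈ E(G2) ✓
  (4,6) → (φ(4),φ(6)) = (3,10) ∈ E(G2) ✓
  (4,7) → (φ(4),φ(7)) = (3,9) ∈ E(G2) ✓
  (4,8) → (φ(4),φ(8)) = (2,3) ∈ E(G2) ✓
  (4,10) → (φ(4),φ(10)) = (3,7) ∈ E(G2) ✓
  (5,9) → (φ(5),φ(9)) = (1,5) ∈ E(G2) ✓
  (6,7) → (φ(6),φ(7)) = (9,10) ∈ E(G2) ✓
  (6,10) → (φ(6),φ(10)) = (7,10) ∈ E(G2) ✓
  (8,10) → (φ(8),φ(10)) = (2,7) ∈ E(G2) ✓
  (9,10) → (φ(9),φ(10)) = (1,7) ∈ E(G2) ✓
All 28 edges of G1 map to edges of G2, and |E(G1)| = |E(G2)| = 28, so φ is a bijection on edges as well as vertices. Hence G1 ≅ G2.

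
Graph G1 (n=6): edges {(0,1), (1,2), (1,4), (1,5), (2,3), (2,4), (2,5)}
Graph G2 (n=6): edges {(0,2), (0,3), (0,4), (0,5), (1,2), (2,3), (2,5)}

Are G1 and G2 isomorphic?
Yes, isomorphic

The graphs are isomorphic.
One valid mapping φ: V(G1) → V(G2): 0→4, 1→0, 2→2, 3→1, 4→3, 5→5

Verify φ preserves adjacency — for each edge of G1, its image is an edge of G2:
  (0,1) → (φ(0),φ(1)) = (0,4) ∈ E(G2) ✓
  (1,2) → (φ(1),φ(2)) = (0,2) ∈ E(G2) ✓
  (1,4) → (φ(1),φ(4)) = (0,3) ∈ E(G2) ✓
  (1,5) → (φ(1),φ(5)) = (0,5) ∈ E(G2) ✓
  (2,3) → (φ(2),φ(3)) = (1,2) ∈ E(G2) ✓
  (2,4) → (φ(2),φ(4)) = (2,3) ∈ E(G2) ✓
  (2,5) → (φ(2),φ(5)) = (2,5) ∈ E(G2) ✓
All 7 edges of G1 map to edges of G2, and |E(G1)| = |E(G2)| = 7, so φ is a bijection on edges as well as vertices. Hence G1 ≅ G2.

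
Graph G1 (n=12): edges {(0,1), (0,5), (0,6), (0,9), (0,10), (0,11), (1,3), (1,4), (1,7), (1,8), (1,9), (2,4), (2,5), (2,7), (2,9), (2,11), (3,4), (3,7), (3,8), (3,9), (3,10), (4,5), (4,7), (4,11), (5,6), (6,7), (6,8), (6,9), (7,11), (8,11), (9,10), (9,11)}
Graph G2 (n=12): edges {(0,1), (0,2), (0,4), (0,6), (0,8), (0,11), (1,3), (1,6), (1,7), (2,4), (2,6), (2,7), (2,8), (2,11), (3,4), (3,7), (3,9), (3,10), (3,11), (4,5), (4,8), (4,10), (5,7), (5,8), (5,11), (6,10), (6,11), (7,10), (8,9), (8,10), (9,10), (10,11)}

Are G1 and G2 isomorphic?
Yes, isomorphic

The graphs are isomorphic.
One valid mapping φ: V(G1) → V(G2): 0→3, 1→4, 2→6, 3→8, 4→0, 5→1, 6→7, 7→2, 8→5, 9→10, 10→9, 11→11

Verify φ preserves adjacency — for each edge of G1, its image is an edge of G2:
  (0,1) → (φ(0),φ(1)) = (3,4) ∈ E(G2) ✓
  (0,5) → (φ(0),φ(5)) = (1,3) ∈ E(G2) ✓
  (0,6) → (φ(0),φ(6)) = (3,7) ∈ E(G2) ✓
  (0,9) → (φ(0),φ(9)) = (3,10) ∈ E(G2) ✓
  (0,10) → (φ(0),φ(10)) = (3,9) ∈ E(G2) ✓
  (0,11) → (φ(0),φ(11)) = (3,11) ∈ E(G2) ✓
  (1,3) → (φ(1),φ(3)) = (4,8) ∈ E(G2) ✓
  (1,4) → (φ(1),φ(4)) = (0,4) ∈ E(G2) ✓
  (1,7) → (φ(1),φ(7)) = (2,4) ∈ E(G2) ✓
  (1,8) → (φ(1),φ(8)) = (4,5) ∈ E(G2) ✓
  (1,9) → (φ(1),φ(9)) = (4,10) ∈ E(G2) ✓
  (2,4) → (φ(2),φ(4)) = (0,6) ∈ E(G2) ✓
  (2,5) → (φ(2),φ(5)) = (1,6) ∈ E(G2) ✓
  (2,7) → (φ(2),φ(7)) = (2,6) ∈ E(G2) ✓
  (2,9) → (φ(2),φ(9)) = (6,10) ∈ E(G2) ✓
  (2,11) → (φ(2),φ(11)) = (6,11) ∈ E(G2) ✓
  (3,4) → (φ(3),φ(4)) = (0,8) ∈ E(G2) ✓
  (3,7) → (φ(3),φ(7)) = (2,8) ∈ E(G2) ✓
  (3,8) → (φ(3),φ(8)) = (5,8) ∈ E(G2) ✓
  (3,9) → (φ(3),φ(9)) = (8,10) ∈ E(G2) ✓
  (3,10) → (φ(3),φ(10)) = (8,9) ∈ E(G2) ✓
  (4,5) → (φ(4),φ(5)) = (0,1) ∈ E(G2) ✓
  (4,7) → (φ(4),φ(7)) = (0,2) ∈ E(G2) ✓
  (4,11) → (φ(4),φ(11)) = (0,11) ∈ E(G2) ✓
  (5,6) → (φ(5),φ(6)) = (1,7) ∈ E(G2) ✓
  (6,7) → (φ(6),φ(7)) = (2,7) ∈ E(G2) ✓
  (6,8) → (φ(6),φ(8)) = (5,7) ∈ E(G2) ✓
  (6,9) → (φ(6),φ(9)) = (7,10) ∈ E(G2) ✓
  (7,11) → (φ(7),φ(11)) = (2,11) ∈ E(G2) ✓
  (8,11) → (φ(8),φ(11)) = (5,11) ∈ E(G2) ✓
  (9,10) → (φ(9),φ(10)) = (9,10) ∈ E(G2) ✓
  (9,11) → (φ(9),φ(11)) = (10,11) ∈ E(G2) ✓
All 32 edges of G1 map to edges of G2, and |E(G1)| = |E(G2)| = 32, so φ is a bijection on edges as well as vertices. Hence G1 ≅ G2.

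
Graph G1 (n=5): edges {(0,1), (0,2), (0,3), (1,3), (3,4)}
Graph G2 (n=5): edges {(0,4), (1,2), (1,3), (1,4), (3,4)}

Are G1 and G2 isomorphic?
Yes, isomorphic

The graphs are isomorphic.
One valid mapping φ: V(G1) → V(G2): 0→1, 1→3, 2→2, 3→4, 4→0

Verify φ preserves adjacency — for each edge of G1, its image is an edge of G2:
  (0,1) → (φ(0),φ(1)) = (1,3) ∈ E(G2) ✓
  (0,2) → (φ(0),φ(2)) = (1,2) ∈ E(G2) ✓
  (0,3) → (φ(0),φ(3)) = (1,4) ∈ E(G2) ✓
  (1,3) → (φ(1),φ(3)) = (3,4) ∈ E(G2) ✓
  (3,4) → (φ(3),φ(4)) = (0,4) ∈ E(G2) ✓
All 5 edges of G1 map to edges of G2, and |E(G1)| = |E(G2)| = 5, so φ is a bijection on edges as well as vertices. Hence G1 ≅ G2.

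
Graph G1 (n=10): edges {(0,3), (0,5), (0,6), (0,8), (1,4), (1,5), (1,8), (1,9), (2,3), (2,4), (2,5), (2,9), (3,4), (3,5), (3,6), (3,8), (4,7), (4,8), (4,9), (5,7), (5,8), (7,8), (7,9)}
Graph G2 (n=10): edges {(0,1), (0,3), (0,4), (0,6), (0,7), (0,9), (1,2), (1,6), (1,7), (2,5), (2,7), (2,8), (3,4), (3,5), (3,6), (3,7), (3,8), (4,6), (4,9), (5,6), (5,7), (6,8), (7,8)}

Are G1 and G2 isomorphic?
Yes, isomorphic

The graphs are isomorphic.
One valid mapping φ: V(G1) → V(G2): 0→4, 1→5, 2→1, 3→0, 4→7, 5→6, 6→9, 7→8, 8→3, 9→2

Verify φ preserves adjacency — for each edge of G1, its image is an edge of G2:
  (0,3) → (φ(0),φ(3)) = (0,4) ∈ E(G2) ✓
  (0,5) → (φ(0),φ(5)) = (4,6) ∈ E(G2) ✓
  (0,6) → (φ(0),φ(6)) = (4,9) ∈ E(G2) ✓
  (0,8) → (φ(0),φ(8)) = (3,4) ∈ E(G2) ✓
  (1,4) → (φ(1),φ(4)) = (5,7) ∈ E(G2) ✓
  (1,5) → (φ(1),φ(5)) = (5,6) ∈ E(G2) ✓
  (1,8) → (φ(1),φ(8)) = (3,5) ∈ E(G2) ✓
  (1,9) → (φ(1),φ(9)) = (2,5) ∈ E(G2) ✓
  (2,3) → (φ(2),φ(3)) = (0,1) ∈ E(G2) ✓
  (2,4) → (φ(2),φ(4)) = (1,7) ∈ E(G2) ✓
  (2,5) → (φ(2),φ(5)) = (1,6) ∈ E(G2) ✓
  (2,9) → (φ(2),φ(9)) = (1,2) ∈ E(G2) ✓
  (3,4) → (φ(3),φ(4)) = (0,7) ∈ E(G2) ✓
  (3,5) → (φ(3),φ(5)) = (0,6) ∈ E(G2) ✓
  (3,6) → (φ(3),φ(6)) = (0,9) ∈ E(G2) ✓
  (3,8) → (φ(3),φ(8)) = (0,3) ∈ E(G2) ✓
  (4,7) → (φ(4),φ(7)) = (7,8) ∈ E(G2) ✓
  (4,8) → (φ(4),φ(8)) = (3,7) ∈ E(G2) ✓
  (4,9) → (φ(4),φ(9)) = (2,7) ∈ E(G2) ✓
  (5,7) → (φ(5),φ(7)) = (6,8) ∈ E(G2) ✓
  (5,8) → (φ(5),φ(8)) = (3,6) ∈ E(G2) ✓
  (7,8) → (φ(7),φ(8)) = (3,8) ∈ E(G2) ✓
  (7,9) → (φ(7),φ(9)) = (2,8) ∈ E(G2) ✓
All 23 edges of G1 map to edges of G2, and |E(G1)| = |E(G2)| = 23, so φ is a bijection on edges as well as vertices. Hence G1 ≅ G2.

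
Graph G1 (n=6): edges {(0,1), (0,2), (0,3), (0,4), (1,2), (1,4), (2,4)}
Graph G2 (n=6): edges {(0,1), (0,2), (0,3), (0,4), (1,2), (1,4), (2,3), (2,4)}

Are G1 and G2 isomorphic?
No, not isomorphic

The graphs are NOT isomorphic.

Counting edges: G1 has 7 edge(s); G2 has 8 edge(s).
Edge count is an isomorphism invariant (a bijection on vertices induces a bijection on edges), so differing edge counts rule out isomorphism.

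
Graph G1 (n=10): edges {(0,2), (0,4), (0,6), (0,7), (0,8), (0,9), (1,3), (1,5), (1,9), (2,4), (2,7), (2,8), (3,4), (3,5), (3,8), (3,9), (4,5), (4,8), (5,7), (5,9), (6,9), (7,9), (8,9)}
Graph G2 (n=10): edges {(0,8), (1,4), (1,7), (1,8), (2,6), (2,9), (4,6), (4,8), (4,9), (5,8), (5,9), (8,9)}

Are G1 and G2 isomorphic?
No, not isomorphic

The graphs are NOT isomorphic.

Degrees in G1: deg(0)=6, deg(1)=3, deg(2)=4, deg(3)=5, deg(4)=5, deg(5)=5, deg(6)=2, deg(7)=4, deg(8)=5, deg(9)=7.
Sorted degree sequence of G1: [7, 6, 5, 5, 5, 5, 4, 4, 3, 2].
Degrees in G2: deg(0)=1, deg(1)=3, deg(2)=2, deg(3)=0, deg(4)=4, deg(5)=2, deg(6)=2, deg(7)=1, deg(8)=5, deg(9)=4.
Sorted degree sequence of G2: [5, 4, 4, 3, 2, 2, 2, 1, 1, 0].
The (sorted) degree sequence is an isomorphism invariant, so since G1 and G2 have different degree sequences they cannot be isomorphic.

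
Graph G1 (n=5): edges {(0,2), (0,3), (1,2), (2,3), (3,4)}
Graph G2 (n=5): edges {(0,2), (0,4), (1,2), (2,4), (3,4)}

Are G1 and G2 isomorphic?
Yes, isomorphic

The graphs are isomorphic.
One valid mapping φ: V(G1) → V(G2): 0→0, 1→1, 2→2, 3→4, 4→3

Verify φ preserves adjacency — for each edge of G1, its image is an edge of G2:
  (0,2) → (φ(0),φ(2)) = (0,2) ∈ E(G2) ✓
  (0,3) → (φ(0),φ(3)) = (0,4) ∈ E(G2) ✓
  (1,2) → (φ(1),φ(2)) = (1,2) ∈ E(G2) ✓
  (2,3) → (φ(2),φ(3)) = (2,4) ∈ E(G2) ✓
  (3,4) → (φ(3),φ(4)) = (3,4) ∈ E(G2) ✓
All 5 edges of G1 map to edges of G2, and |E(G1)| = |E(G2)| = 5, so φ is a bijection on edges as well as vertices. Hence G1 ≅ G2.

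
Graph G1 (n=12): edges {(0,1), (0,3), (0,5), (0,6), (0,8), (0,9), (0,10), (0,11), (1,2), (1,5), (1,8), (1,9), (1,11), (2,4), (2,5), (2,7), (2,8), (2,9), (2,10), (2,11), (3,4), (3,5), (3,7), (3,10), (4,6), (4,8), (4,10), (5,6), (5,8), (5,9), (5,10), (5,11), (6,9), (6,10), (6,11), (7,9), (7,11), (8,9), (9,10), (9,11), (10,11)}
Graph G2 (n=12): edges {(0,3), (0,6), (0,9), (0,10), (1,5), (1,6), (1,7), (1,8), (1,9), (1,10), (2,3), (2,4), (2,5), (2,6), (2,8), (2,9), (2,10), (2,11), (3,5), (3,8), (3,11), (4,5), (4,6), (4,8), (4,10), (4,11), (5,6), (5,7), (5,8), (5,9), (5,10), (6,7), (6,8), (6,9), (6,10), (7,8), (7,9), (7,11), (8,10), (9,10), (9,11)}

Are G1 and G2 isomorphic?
Yes, isomorphic

The graphs are isomorphic.
One valid mapping φ: V(G1) → V(G2): 0→8, 1→1, 2→9, 3→3, 4→11, 5→5, 6→4, 7→0, 8→7, 9→6, 10→2, 11→10

Verify φ preserves adjacency — for each edge of G1, its image is an edge of G2:
  (0,1) → (φ(0),φ(1)) = (1,8) ∈ E(G2) ✓
  (0,3) → (φ(0),φ(3)) = (3,8) ∈ E(G2) ✓
  (0,5) → (φ(0),φ(5)) = (5,8) ∈ E(G2) ✓
  (0,6) → (φ(0),φ(6)) = (4,8) ∈ E(G2) ✓
  (0,8) → (φ(0),φ(8)) = (7,8) ∈ E(G2) ✓
  (0,9) → (φ(0),φ(9)) = (6,8) ∈ E(G2) ✓
  (0,10) → (φ(0),φ(10)) = (2,8) ∈ E(G2) ✓
  (0,11) → (φ(0),φ(11)) = (8,10) ∈ E(G2) ✓
  (1,2) → (φ(1),φ(2)) = (1,9) ∈ E(G2) ✓
  (1,5) → (φ(1),φ(5)) = (1,5) ∈ E(G2) ✓
  (1,8) → (φ(1),φ(8)) = (1,7) ∈ E(G2) ✓
  (1,9) → (φ(1),φ(9)) = (1,6) ∈ E(G2) ✓
  (1,11) → (φ(1),φ(11)) = (1,10) ∈ E(G2) ✓
  (2,4) → (φ(2),φ(4)) = (9,11) ∈ E(G2) ✓
  (2,5) → (φ(2),φ(5)) = (5,9) ∈ E(G2) ✓
  (2,7) → (φ(2),φ(7)) = (0,9) ∈ E(G2) ✓
  (2,8) → (φ(2),φ(8)) = (7,9) ∈ E(G2) ✓
  (2,9) → (φ(2),φ(9)) = (6,9) ∈ E(G2) ✓
  (2,10) → (φ(2),φ(10)) = (2,9) ∈ E(G2) ✓
  (2,11) → (φ(2),φ(11)) = (9,10) ∈ E(G2) ✓
  (3,4) → (φ(3),φ(4)) = (3,11) ∈ E(G2) ✓
  (3,5) → (φ(3),φ(5)) = (3,5) ∈ E(G2) ✓
  (3,7) → (φ(3),φ(7)) = (0,3) ∈ E(G2) ✓
  (3,10) → (φ(3),φ(10)) = (2,3) ∈ E(G2) ✓
  (4,6) → (φ(4),φ(6)) = (4,11) ∈ E(G2) ✓
  (4,8) → (φ(4),φ(8)) = (7,11) ∈ E(G2) ✓
  (4,10) → (φ(4),φ(10)) = (2,11) ∈ E(G2) ✓
  (5,6) → (φ(5),φ(6)) = (4,5) ∈ E(G2) ✓
  (5,8) → (φ(5),φ(8)) = (5,7) ∈ E(G2) ✓
  (5,9) → (φ(5),φ(9)) = (5,6) ∈ E(G2) ✓
  (5,10) → (φ(5),φ(10)) = (2,5) ∈ E(G2) ✓
  (5,11) → (φ(5),φ(11)) = (5,10) ∈ E(G2) ✓
  (6,9) → (φ(6),φ(9)) = (4,6) ∈ E(G2) ✓
  (6,10) → (φ(6),φ(10)) = (2,4) ∈ E(G2) ✓
  (6,11) → (φ(6),φ(11)) = (4,10) ∈ E(G2) ✓
  (7,9) → (φ(7),φ(9)) = (0,6) ∈ E(G2) ✓
  (7,11) → (φ(7),φ(11)) = (0,10) ∈ E(G2) ✓
  (8,9) → (φ(8),φ(9)) = (6,7) ∈ E(G2) ✓
  (9,10) → (φ(9),φ(10)) = (2,6) ∈ E(G2) ✓
  (9,11) → (φ(9),φ(11)) = (6,10) ∈ E(G2) ✓
  (10,11) → (φ(10),φ(11)) = (2,10) ∈ E(G2) ✓
All 41 edges of G1 map to edges of G2, and |E(G1)| = |E(G2)| = 41, so φ is a bijection on edges as well as vertices. Hence G1 ≅ G2.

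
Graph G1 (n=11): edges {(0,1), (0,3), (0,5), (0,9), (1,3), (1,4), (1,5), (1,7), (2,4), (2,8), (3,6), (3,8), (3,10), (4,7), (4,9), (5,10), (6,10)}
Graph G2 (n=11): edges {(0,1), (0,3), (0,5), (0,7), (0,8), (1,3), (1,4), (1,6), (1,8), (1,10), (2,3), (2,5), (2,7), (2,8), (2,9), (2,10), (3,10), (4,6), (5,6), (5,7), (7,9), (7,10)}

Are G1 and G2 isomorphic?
No, not isomorphic

The graphs are NOT isomorphic.

Degrees in G1: deg(0)=4, deg(1)=5, deg(2)=2, deg(3)=5, deg(4)=4, deg(5)=3, deg(6)=2, deg(7)=2, deg(8)=2, deg(9)=2, deg(10)=3.
Sorted degree sequence of G1: [5, 5, 4, 4, 3, 3, 2, 2, 2, 2, 2].
Degrees in G2: deg(0)=5, deg(1)=6, deg(2)=6, deg(3)=4, deg(4)=2, deg(5)=4, deg(6)=3, deg(7)=5, deg(8)=3, deg(9)=2, deg(10)=4.
Sorted degree sequence of G2: [6, 6, 5, 5, 4, 4, 4, 3, 3, 2, 2].
The (sorted) degree sequence is an isomorphism invariant, so since G1 and G2 have different degree sequences they cannot be isomorphic.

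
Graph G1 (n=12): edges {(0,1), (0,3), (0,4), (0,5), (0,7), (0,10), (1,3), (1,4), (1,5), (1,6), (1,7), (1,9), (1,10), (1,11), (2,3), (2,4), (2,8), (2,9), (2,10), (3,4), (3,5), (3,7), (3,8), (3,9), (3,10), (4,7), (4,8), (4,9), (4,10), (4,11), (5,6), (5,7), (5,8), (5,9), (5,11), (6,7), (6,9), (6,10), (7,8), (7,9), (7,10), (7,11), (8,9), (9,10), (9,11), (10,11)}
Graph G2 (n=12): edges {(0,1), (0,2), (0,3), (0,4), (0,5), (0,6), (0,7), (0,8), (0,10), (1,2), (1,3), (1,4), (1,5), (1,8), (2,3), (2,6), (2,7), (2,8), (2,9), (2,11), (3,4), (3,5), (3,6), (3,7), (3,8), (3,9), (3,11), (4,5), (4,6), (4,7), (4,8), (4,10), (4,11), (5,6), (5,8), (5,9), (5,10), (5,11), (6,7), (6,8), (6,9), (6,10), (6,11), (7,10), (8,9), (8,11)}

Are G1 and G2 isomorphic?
Yes, isomorphic

The graphs are isomorphic.
One valid mapping φ: V(G1) → V(G2): 0→1, 1→8, 2→10, 3→0, 4→4, 5→2, 6→9, 7→3, 8→7, 9→6, 10→5, 11→11

Verify φ preserves adjacency — for each edge of G1, its image is an edge of G2:
  (0,1) → (φ(0),φ(1)) = (1,8) ∈ E(G2) ✓
  (0,3) → (φ(0),φ(3)) = (0,1) ∈ E(G2) ✓
  (0,4) → (φ(0),φ(4)) = (1,4) ∈ E(G2) ✓
  (0,5) → (φ(0),φ(5)) = (1,2) ∈ E(G2) ✓
  (0,7) → (φ(0),φ(7)) = (1,3) ∈ E(G2) ✓
  (0,10) → (φ(0),φ(10)) = (1,5) ∈ E(G2) ✓
  (1,3) → (φ(1),φ(3)) = (0,8) ∈ E(G2) ✓
  (1,4) → (φ(1),φ(4)) = (4,8) ∈ E(G2) ✓
  (1,5) → (φ(1),φ(5)) = (2,8) ∈ E(G2) ✓
  (1,6) → (φ(1),φ(6)) = (8,9) ∈ E(G2) ✓
  (1,7) → (φ(1),φ(7)) = (3,8) ∈ E(G2) ✓
  (1,9) → (φ(1),φ(9)) = (6,8) ∈ E(G2) ✓
  (1,10) → (φ(1),φ(10)) = (5,8) ∈ E(G2) ✓
  (1,11) → (φ(1),φ(11)) = (8,11) ∈ E(G2) ✓
  (2,3) → (φ(2),φ(3)) = (0,10) ∈ E(G2) ✓
  (2,4) → (φ(2),φ(4)) = (4,10) ∈ E(G2) ✓
  (2,8) → (φ(2),φ(8)) = (7,10) ∈ E(G2) ✓
  (2,9) → (φ(2),φ(9)) = (6,10) ∈ E(G2) ✓
  (2,10) → (φ(2),φ(10)) = (5,10) ∈ E(G2) ✓
  (3,4) → (φ(3),φ(4)) = (0,4) ∈ E(G2) ✓
  (3,5) → (φ(3),φ(5)) = (0,2) ∈ E(G2) ✓
  (3,7) → (φ(3),φ(7)) = (0,3) ∈ E(G2) ✓
  (3,8) → (φ(3),φ(8)) = (0,7) ∈ E(G2) ✓
  (3,9) → (φ(3),φ(9)) = (0,6) ∈ E(G2) ✓
  (3,10) → (φ(3),φ(10)) = (0,5) ∈ E(G2) ✓
  (4,7) → (φ(4),φ(7)) = (3,4) ∈ E(G2) ✓
  (4,8) → (φ(4),φ(8)) = (4,7) ∈ E(G2) ✓
  (4,9) → (φ(4),φ(9)) = (4,6) ∈ E(G2) ✓
  (4,10) → (φ(4),φ(10)) = (4,5) ∈ E(G2) ✓
  (4,11) → (φ(4),φ(11)) = (4,11) ∈ E(G2) ✓
  (5,6) → (φ(5),φ(6)) = (2,9) ∈ E(G2) ✓
  (5,7) → (φ(5),φ(7)) = (2,3) ∈ E(G2) ✓
  (5,8) → (φ(5),φ(8)) = (2,7) ∈ E(G2) ✓
  (5,9) → (φ(5),φ(9)) = (2,6) ∈ E(G2) ✓
  (5,11) → (φ(5),φ(11)) = (2,11) ∈ E(G2) ✓
  (6,7) → (φ(6),φ(7)) = (3,9) ∈ E(G2) ✓
  (6,9) → (φ(6),φ(9)) = (6,9) ∈ E(G2) ✓
  (6,10) → (φ(6),φ(10)) = (5,9) ∈ E(G2) ✓
  (7,8) → (φ(7),φ(8)) = (3,7) ∈ E(G2) ✓
  (7,9) → (φ(7),φ(9)) = (3,6) ∈ E(G2) ✓
  (7,10) → (φ(7),φ(10)) = (3,5) ∈ E(G2) ✓
  (7,11) → (φ(7),φ(11)) = (3,11) ∈ E(G2) ✓
  (8,9) → (φ(8),φ(9)) = (6,7) ∈ E(G2) ✓
  (9,10) → (φ(9),φ(10)) = (5,6) ∈ E(G2) ✓
  (9,11) → (φ(9),φ(11)) = (6,11) ∈ E(G2) ✓
  (10,11) → (φ(10),φ(11)) = (5,11) ∈ E(G2) ✓
All 46 edges of G1 map to edges of G2, and |E(G1)| = |E(G2)| = 46, so φ is a bijection on edges as well as vertices. Hence G1 ≅ G2.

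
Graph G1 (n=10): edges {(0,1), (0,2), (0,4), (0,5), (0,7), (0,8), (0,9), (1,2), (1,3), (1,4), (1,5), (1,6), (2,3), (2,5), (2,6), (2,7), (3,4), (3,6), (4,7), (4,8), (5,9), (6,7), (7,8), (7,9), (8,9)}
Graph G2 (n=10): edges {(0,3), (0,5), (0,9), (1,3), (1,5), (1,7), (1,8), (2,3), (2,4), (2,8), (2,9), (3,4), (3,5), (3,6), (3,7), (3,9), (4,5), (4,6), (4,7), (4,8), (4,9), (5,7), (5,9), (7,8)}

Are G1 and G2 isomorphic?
No, not isomorphic

The graphs are NOT isomorphic.

Degrees in G1: deg(0)=7, deg(1)=6, deg(2)=6, deg(3)=4, deg(4)=5, deg(5)=4, deg(6)=4, deg(7)=6, deg(8)=4, deg(9)=4.
Sorted degree sequence of G1: [7, 6, 6, 6, 5, 4, 4, 4, 4, 4].
Degrees in G2: deg(0)=3, deg(1)=4, deg(2)=4, deg(3)=8, deg(4)=7, deg(5)=6, deg(6)=2, deg(7)=5, deg(8)=4, deg(9)=5.
Sorted degree sequence of G2: [8, 7, 6, 5, 5, 4, 4, 4, 3, 2].
The (sorted) degree sequence is an isomorphism invariant, so since G1 and G2 have different degree sequences they cannot be isomorphic.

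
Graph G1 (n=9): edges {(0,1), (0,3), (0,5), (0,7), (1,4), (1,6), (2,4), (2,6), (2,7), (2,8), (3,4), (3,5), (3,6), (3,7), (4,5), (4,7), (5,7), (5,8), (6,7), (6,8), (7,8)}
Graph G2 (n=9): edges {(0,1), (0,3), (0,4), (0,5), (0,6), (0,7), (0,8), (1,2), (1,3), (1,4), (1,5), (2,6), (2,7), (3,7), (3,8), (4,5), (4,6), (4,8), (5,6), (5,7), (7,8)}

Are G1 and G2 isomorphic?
Yes, isomorphic

The graphs are isomorphic.
One valid mapping φ: V(G1) → V(G2): 0→6, 1→2, 2→3, 3→5, 4→1, 5→4, 6→7, 7→0, 8→8

Verify φ preserves adjacency — for each edge of G1, its image is an edge of G2:
  (0,1) → (φ(0),φ(1)) = (2,6) ∈ E(G2) ✓
  (0,3) → (φ(0),φ(3)) = (5,6) ∈ E(G2) ✓
  (0,5) → (φ(0),φ(5)) = (4,6) ∈ E(G2) ✓
  (0,7) → (φ(0),φ(7)) = (0,6) ∈ E(G2) ✓
  (1,4) → (φ(1),φ(4)) = (1,2) ∈ E(G2) ✓
  (1,6) → (φ(1),φ(6)) = (2,7) ∈ E(G2) ✓
  (2,4) → (φ(2),φ(4)) = (1,3) ∈ E(G2) ✓
  (2,6) → (φ(2),φ(6)) = (3,7) ∈ E(G2) ✓
  (2,7) → (φ(2),φ(7)) = (0,3) ∈ E(G2) ✓
  (2,8) → (φ(2),φ(8)) = (3,8) ∈ E(G2) ✓
  (3,4) → (φ(3),φ(4)) = (1,5) ∈ E(G2) ✓
  (3,5) → (φ(3),φ(5)) = (4,5) ∈ E(G2) ✓
  (3,6) → (φ(3),φ(6)) = (5,7) ∈ E(G2) ✓
  (3,7) → (φ(3),φ(7)) = (0,5) ∈ E(G2) ✓
  (4,5) → (φ(4),φ(5)) = (1,4) ∈ E(G2) ✓
  (4,7) → (φ(4),φ(7)) = (0,1) ∈ E(G2) ✓
  (5,7) → (φ(5),φ(7)) = (0,4) ∈ E(G2) ✓
  (5,8) → (φ(5),φ(8)) = (4,8) ∈ E(G2) ✓
  (6,7) → (φ(6),φ(7)) = (0,7) ∈ E(G2) ✓
  (6,8) → (φ(6),φ(8)) = (7,8) ∈ E(G2) ✓
  (7,8) → (φ(7),φ(8)) = (0,8) ∈ E(G2) ✓
All 21 edges of G1 map to edges of G2, and |E(G1)| = |E(G2)| = 21, so φ is a bijection on edges as well as vertices. Hence G1 ≅ G2.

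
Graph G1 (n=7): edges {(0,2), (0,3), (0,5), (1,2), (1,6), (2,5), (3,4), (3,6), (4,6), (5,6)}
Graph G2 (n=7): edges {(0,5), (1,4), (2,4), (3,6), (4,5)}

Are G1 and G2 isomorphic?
No, not isomorphic

The graphs are NOT isomorphic.

Counting triangles (3-cliques): G1 has 2, G2 has 0.
Triangle count is an isomorphism invariant, so differing triangle counts rule out isomorphism.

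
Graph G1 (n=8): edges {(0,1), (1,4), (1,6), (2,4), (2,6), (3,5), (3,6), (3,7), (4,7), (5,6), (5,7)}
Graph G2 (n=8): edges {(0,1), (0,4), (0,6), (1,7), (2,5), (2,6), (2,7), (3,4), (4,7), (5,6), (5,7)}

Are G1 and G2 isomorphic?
Yes, isomorphic

The graphs are isomorphic.
One valid mapping φ: V(G1) → V(G2): 0→3, 1→4, 2→1, 3→5, 4→0, 5→2, 6→7, 7→6

Verify φ preserves adjacency — for each edge of G1, its image is an edge of G2:
  (0,1) → (φ(0),φ(1)) = (3,4) ∈ E(G2) ✓
  (1,4) → (φ(1),φ(4)) = (0,4) ∈ E(G2) ✓
  (1,6) → (φ(1),φ(6)) = (4,7) ∈ E(G2) ✓
  (2,4) → (φ(2),φ(4)) = (0,1) ∈ E(G2) ✓
  (2,6) → (φ(2),φ(6)) = (1,7) ∈ E(G2) ✓
  (3,5) → (φ(3),φ(5)) = (2,5) ∈ E(G2) ✓
  (3,6) → (φ(3),φ(6)) = (5,7) ∈ E(G2) ✓
  (3,7) → (φ(3),φ(7)) = (5,6) ∈ E(G2) ✓
  (4,7) → (φ(4),φ(7)) = (0,6) ∈ E(G2) ✓
  (5,6) → (φ(5),φ(6)) = (2,7) ∈ E(G2) ✓
  (5,7) → (φ(5),φ(7)) = (2,6) ∈ E(G2) ✓
All 11 edges of G1 map to edges of G2, and |E(G1)| = |E(G2)| = 11, so φ is a bijection on edges as well as vertices. Hence G1 ≅ G2.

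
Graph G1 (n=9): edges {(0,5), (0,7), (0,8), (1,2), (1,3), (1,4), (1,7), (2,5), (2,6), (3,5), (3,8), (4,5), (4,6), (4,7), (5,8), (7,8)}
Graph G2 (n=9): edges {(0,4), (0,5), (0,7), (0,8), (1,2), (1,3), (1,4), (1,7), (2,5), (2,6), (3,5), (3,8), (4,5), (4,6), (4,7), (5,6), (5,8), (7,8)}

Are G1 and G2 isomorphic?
No, not isomorphic

The graphs are NOT isomorphic.

Counting edges: G1 has 16 edge(s); G2 has 18 edge(s).
Edge count is an isomorphism invariant (a bijection on vertices induces a bijection on edges), so differing edge counts rule out isomorphism.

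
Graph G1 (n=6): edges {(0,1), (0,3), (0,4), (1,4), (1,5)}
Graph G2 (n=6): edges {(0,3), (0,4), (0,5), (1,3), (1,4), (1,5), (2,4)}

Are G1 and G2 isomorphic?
No, not isomorphic

The graphs are NOT isomorphic.

Connected components of G1: 2 component(s) with vertex sets [[2], [0, 1, 3, 4, 5]], sizes [1, 5].
Connected components of G2: 1 component(s) with vertex sets [[0, 1, 2, 3, 4, 5]], sizes [6].
The number of connected components (and the multiset of component sizes) is an isomorphism invariant — an isomorphism maps each component of G1 bijectively onto a component of G2. Since G1 has 2 component(s) and G2 has 1, they cannot be isomorphic.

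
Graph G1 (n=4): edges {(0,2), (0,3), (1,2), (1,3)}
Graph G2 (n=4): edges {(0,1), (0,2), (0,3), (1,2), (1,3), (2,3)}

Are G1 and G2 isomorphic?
No, not isomorphic

The graphs are NOT isomorphic.

Counting edges: G1 has 4 edge(s); G2 has 6 edge(s).
Edge count is an isomorphism invariant (a bijection on vertices induces a bijection on edges), so differing edge counts rule out isomorphism.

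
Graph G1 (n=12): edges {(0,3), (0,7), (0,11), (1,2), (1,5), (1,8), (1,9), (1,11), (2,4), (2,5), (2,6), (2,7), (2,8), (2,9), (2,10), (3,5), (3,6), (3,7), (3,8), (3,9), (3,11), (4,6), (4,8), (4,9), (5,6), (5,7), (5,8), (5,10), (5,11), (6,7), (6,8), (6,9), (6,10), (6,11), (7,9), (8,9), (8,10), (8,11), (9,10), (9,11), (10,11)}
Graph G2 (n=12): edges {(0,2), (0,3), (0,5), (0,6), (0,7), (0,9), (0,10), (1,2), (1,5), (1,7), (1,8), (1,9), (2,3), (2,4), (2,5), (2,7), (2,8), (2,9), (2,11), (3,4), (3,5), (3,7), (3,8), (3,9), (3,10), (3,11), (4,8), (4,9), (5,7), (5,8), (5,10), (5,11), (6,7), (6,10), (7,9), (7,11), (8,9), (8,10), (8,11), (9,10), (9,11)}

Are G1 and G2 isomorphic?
Yes, isomorphic

The graphs are isomorphic.
One valid mapping φ: V(G1) → V(G2): 0→6, 1→1, 2→8, 3→0, 4→4, 5→5, 6→3, 7→10, 8→2, 9→9, 10→11, 11→7

Verify φ preserves adjacency — for each edge of G1, its image is an edge of G2:
  (0,3) → (φ(0),φ(3)) = (0,6) ∈ E(G2) ✓
  (0,7) → (φ(0),φ(7)) = (6,10) ∈ E(G2) ✓
  (0,11) → (φ(0),φ(11)) = (6,7) ∈ E(G2) ✓
  (1,2) → (φ(1),φ(2)) = (1,8) ∈ E(G2) ✓
  (1,5) → (φ(1),φ(5)) = (1,5) ∈ E(G2) ✓
  (1,8) → (φ(1),φ(8)) = (1,2) ∈ E(G2) ✓
  (1,9) → (φ(1),φ(9)) = (1,9) ∈ E(G2) ✓
  (1,11) → (φ(1),φ(11)) = (1,7) ∈ E(G2) ✓
  (2,4) → (φ(2),φ(4)) = (4,8) ∈ E(G2) ✓
  (2,5) → (φ(2),φ(5)) = (5,8) ∈ E(G2) ✓
  (2,6) → (φ(2),φ(6)) = (3,8) ∈ E(G2) ✓
  (2,7) → (φ(2),φ(7)) = (8,10) ∈ E(G2) ✓
  (2,8) → (φ(2),φ(8)) = (2,8) ∈ E(G2) ✓
  (2,9) → (φ(2),φ(9)) = (8,9) ∈ E(G2) ✓
  (2,10) → (φ(2),φ(10)) = (8,11) ∈ E(G2) ✓
  (3,5) → (φ(3),φ(5)) = (0,5) ∈ E(G2) ✓
  (3,6) → (φ(3),φ(6)) = (0,3) ∈ E(G2) ✓
  (3,7) → (φ(3),φ(7)) = (0,10) ∈ E(G2) ✓
  (3,8) → (φ(3),φ(8)) = (0,2) ∈ E(G2) ✓
  (3,9) → (φ(3),φ(9)) = (0,9) ∈ E(G2) ✓
  (3,11) → (φ(3),φ(11)) = (0,7) ∈ E(G2) ✓
  (4,6) → (φ(4),φ(6)) = (3,4) ∈ E(G2) ✓
  (4,8) → (φ(4),φ(8)) = (2,4) ∈ E(G2) ✓
  (4,9) → (φ(4),φ(9)) = (4,9) ∈ E(G2) ✓
  (5,6) → (φ(5),φ(6)) = (3,5) ∈ E(G2) ✓
  (5,7) → (φ(5),φ(7)) = (5,10) ∈ E(G2) ✓
  (5,8) → (φ(5),φ(8)) = (2,5) ∈ E(G2) ✓
  (5,10) → (φ(5),φ(10)) = (5,11) ∈ E(G2) ✓
  (5,11) → (φ(5),φ(11)) = (5,7) ∈ E(G2) ✓
  (6,7) → (φ(6),φ(7)) = (3,10) ∈ E(G2) ✓
  (6,8) → (φ(6),φ(8)) = (2,3) ∈ E(G2) ✓
  (6,9) → (φ(6),φ(9)) = (3,9) ∈ E(G2) ✓
  (6,10) → (φ(6),φ(10)) = (3,11) ∈ E(G2) ✓
  (6,11) → (φ(6),φ(11)) = (3,7) ∈ E(G2) ✓
  (7,9) → (φ(7),φ(9)) = (9,10) ∈ E(G2) ✓
  (8,9) → (φ(8),φ(9)) = (2,9) ∈ E(G2) ✓
  (8,10) → (φ(8),φ(10)) = (2,11) ∈ E(G2) ✓
  (8,11) → (φ(8),φ(11)) = (2,7) ∈ E(G2) ✓
  (9,10) → (φ(9),φ(10)) = (9,11) ∈ E(G2) ✓
  (9,11) → (φ(9),φ(11)) = (7,9) ∈ E(G2) ✓
  (10,11) → (φ(10),φ(11)) = (7,11) ∈ E(G2) ✓
All 41 edges of G1 map to edges of G2, and |E(G1)| = |E(G2)| = 41, so φ is a bijection on edges as well as vertices. Hence G1 ≅ G2.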